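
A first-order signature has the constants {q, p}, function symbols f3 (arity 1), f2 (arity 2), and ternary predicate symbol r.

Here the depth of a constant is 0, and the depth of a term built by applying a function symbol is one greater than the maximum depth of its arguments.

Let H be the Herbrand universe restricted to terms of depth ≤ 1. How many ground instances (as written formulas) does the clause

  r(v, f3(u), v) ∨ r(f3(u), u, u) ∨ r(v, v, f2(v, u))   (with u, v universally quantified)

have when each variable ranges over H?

Ground terms of depth ≤ 1:
  Let N_k = |{terms of depth ≤ k}|. Then N_0 = 2 and N_k = 2 + N_{k-1} + N_{k-1}^2 for k ≥ 1 (one summand per function symbol, arity giving the exponent).
  N_0 = 2
  N_1 = 2 + 2 + 2^2 = 8
So there are 8 ground terms available for substitution.
The body mentions every one of the 2 quantified variables; since ground terms form a free algebra, no two substitutions collapse to the same formula.
Number of ground instances = 8^2 = 64.

64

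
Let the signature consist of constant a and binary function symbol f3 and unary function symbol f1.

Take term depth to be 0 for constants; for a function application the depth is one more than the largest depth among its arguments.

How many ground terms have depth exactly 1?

Let N_k count ground terms of depth at most k. Each non-constant term of depth ≤ k is some function symbol applied to depth-≤(k−1) arguments, giving N_k = 1 + N_{k-1}^2 + N_{k-1}.
N_0 = 1
N_1 = 1 + 1^2 + 1 = 3
Terms of depth exactly 1: N_1 − N_0 = 3 − 1 = 2.

2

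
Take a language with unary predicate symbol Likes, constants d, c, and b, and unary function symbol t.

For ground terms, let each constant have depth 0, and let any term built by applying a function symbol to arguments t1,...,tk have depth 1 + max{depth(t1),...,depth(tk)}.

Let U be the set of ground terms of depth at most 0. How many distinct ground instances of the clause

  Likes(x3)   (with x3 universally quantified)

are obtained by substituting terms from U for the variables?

Ground terms of depth ≤ 0:
  Write N_k for the number of ground terms of depth ≤ k. A term of depth ≤ k is either a constant or a function symbol applied to arguments of depth ≤ k−1, so N_k = 3 + N_{k-1}.
  N_0 = 3
  Explicitly: d, c, b.
So there are 3 ground terms available for substitution.
The variable x3 ranges independently over the available ground terms, and distinct assignments produce distinct instances.
Number of ground instances = 3.

3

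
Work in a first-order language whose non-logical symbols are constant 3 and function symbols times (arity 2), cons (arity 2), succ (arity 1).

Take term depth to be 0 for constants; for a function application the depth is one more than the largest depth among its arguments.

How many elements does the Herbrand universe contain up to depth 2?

37

If N_k denotes the number of depth-≤k ground terms, the 1 constant gives N_0 = 1, and each function symbol of arity r contributes N_{k-1}^r new terms at level k: N_k = 1 + N_{k-1}^2 + N_{k-1}^2 + N_{k-1}.
N_0 = 1
N_1 = 1 + 1^2 + 1^2 + 1 = 4
N_2 = 1 + 4^2 + 4^2 + 4 = 37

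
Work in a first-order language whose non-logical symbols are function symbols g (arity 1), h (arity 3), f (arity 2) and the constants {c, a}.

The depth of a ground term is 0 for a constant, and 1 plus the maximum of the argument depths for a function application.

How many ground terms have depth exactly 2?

Count level by level. With function symbols g/1, h/3, f/2, the terms of depth ≤ k are the 2 constants together with each function applied to depth-≤(k−1) tuples, so N_k = 2 + N_{k-1} + N_{k-1}^3 + N_{k-1}^2.
N_0 = 2
N_1 = 2 + 2 + 2^3 + 2^2 = 16
N_2 = 2 + 16 + 16^3 + 16^2 = 4370
Terms of depth exactly 2: N_2 − N_1 = 4370 − 16 = 4354.

4354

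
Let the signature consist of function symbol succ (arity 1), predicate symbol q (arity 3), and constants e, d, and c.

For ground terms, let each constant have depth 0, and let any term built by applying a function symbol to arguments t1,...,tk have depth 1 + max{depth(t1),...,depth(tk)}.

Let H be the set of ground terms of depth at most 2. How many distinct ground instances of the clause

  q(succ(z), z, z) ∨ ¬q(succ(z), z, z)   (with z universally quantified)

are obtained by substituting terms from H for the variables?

9

Ground terms of depth ≤ 2:
  Let N_k = |{terms of depth ≤ k}|. Then N_0 = 3 and N_k = 3 + N_{k-1} for k ≥ 1 (one summand per function symbol, arity giving the exponent).
  N_0 = 3
  N_1 = 3 + 3 = 6
  N_2 = 3 + 6 = 9
  Explicitly: e, d, c, succ(e), succ(d), succ(c), succ(succ(e)), succ(succ(d)), succ(succ(c)).
So there are 9 ground terms available for substitution.
There is 1 variable to instantiate (z),  occurring in at least one literal, so different choices give different ground instances.
Number of ground instances = 9.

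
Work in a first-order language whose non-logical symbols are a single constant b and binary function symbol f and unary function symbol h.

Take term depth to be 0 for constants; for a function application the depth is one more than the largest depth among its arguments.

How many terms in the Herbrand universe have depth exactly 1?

Let N_k = |{terms of depth ≤ k}|. Then N_0 = 1 and N_k = 1 + N_{k-1}^2 + N_{k-1} for k ≥ 1 (one summand per function symbol, arity giving the exponent).
N_0 = 1
N_1 = 1 + 1^2 + 1 = 3
Terms of depth exactly 1: N_1 − N_0 = 3 − 1 = 2.

2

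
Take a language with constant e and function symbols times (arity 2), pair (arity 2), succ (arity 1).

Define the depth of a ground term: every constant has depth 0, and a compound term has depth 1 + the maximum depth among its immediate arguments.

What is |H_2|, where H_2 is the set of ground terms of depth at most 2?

Count level by level. With function symbols times/2, pair/2, succ/1, the terms of depth ≤ k are the 1 constant together with each function applied to depth-≤(k−1) tuples, so N_k = 1 + N_{k-1}^2 + N_{k-1}^2 + N_{k-1}.
N_0 = 1
N_1 = 1 + 1^2 + 1^2 + 1 = 4
N_2 = 1 + 4^2 + 4^2 + 4 = 37

37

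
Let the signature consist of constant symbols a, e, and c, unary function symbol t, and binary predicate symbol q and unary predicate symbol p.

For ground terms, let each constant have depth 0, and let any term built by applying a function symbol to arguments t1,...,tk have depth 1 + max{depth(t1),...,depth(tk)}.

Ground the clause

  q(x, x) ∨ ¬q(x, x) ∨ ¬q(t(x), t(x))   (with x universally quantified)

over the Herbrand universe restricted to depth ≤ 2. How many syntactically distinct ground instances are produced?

Ground terms of depth ≤ 2:
  Write N_k for the number of ground terms of depth ≤ k. A term of depth ≤ k is either a constant or a function symbol applied to arguments of depth ≤ k−1, so N_k = 3 + N_{k-1}.
  N_0 = 3
  N_1 = 3 + 3 = 6
  N_2 = 3 + 6 = 9
  Explicitly: a, e, c, t(a), t(e), t(c), t(t(a)), t(t(e)), t(t(c)).
So there are 9 ground terms available for substitution.
The variable x ranges independently over the available ground terms, and distinct assignments produce distinct instances.
Number of ground instances = 9.

9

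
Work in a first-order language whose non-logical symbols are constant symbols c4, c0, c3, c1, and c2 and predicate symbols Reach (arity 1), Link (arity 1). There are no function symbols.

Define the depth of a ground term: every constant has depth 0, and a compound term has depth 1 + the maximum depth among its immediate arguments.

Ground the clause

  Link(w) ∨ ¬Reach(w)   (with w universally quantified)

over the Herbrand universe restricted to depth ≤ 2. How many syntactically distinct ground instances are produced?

5

Ground terms of depth ≤ 2:
  With no function symbols every ground term is a constant, so there are exactly 5 ground terms at every depth bound.
  N_0 = 5
  N_1 = 5
  N_2 = 5
So there are 5 ground terms available for substitution.
The variable w ranges independently over the available ground terms, and distinct assignments produce distinct instances.
Number of ground instances = 5.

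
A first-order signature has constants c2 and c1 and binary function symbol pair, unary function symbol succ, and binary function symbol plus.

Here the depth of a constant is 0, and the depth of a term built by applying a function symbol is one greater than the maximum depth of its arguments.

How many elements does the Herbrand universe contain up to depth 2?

If N_k denotes the number of depth-≤k ground terms, the 2 constants give N_0 = 2, and each function symbol of arity r contributes N_{k-1}^r new terms at level k: N_k = 2 + N_{k-1}^2 + N_{k-1} + N_{k-1}^2.
N_0 = 2
N_1 = 2 + 2^2 + 2 + 2^2 = 12
N_2 = 2 + 12^2 + 12 + 12^2 = 302

302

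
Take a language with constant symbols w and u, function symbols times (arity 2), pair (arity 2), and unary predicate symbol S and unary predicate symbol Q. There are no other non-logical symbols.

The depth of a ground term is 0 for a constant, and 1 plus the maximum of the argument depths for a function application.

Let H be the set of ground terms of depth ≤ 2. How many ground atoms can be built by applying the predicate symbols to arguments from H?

404

First count ground terms of depth ≤ 2.
Count level by level. With function symbols times/2, pair/2, the terms of depth ≤ k are the 2 constants together with each function applied to depth-≤(k−1) tuples, so N_k = 2 + N_{k-1}^2 + N_{k-1}^2.
N_0 = 2
N_1 = 2 + 2^2 + 2^2 = 10
N_2 = 2 + 10^2 + 10^2 = 202
So |H| = 202.
A ground atom is a predicate applied to a tuple of terms from H, so the count is the sum over predicates of |H|^arity:
  S: 202;  Q: 202
Total ground atoms: 202 + 202 = 404.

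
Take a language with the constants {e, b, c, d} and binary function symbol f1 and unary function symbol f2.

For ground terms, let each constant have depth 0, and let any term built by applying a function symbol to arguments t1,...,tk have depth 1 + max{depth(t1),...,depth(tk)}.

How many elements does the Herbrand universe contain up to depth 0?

Let N_k count ground terms of depth at most k. Each non-constant term of depth ≤ k is some function symbol applied to depth-≤(k−1) arguments, giving N_k = 4 + N_{k-1}^2 + N_{k-1}.
N_0 = 4
Explicitly: e, b, c, d.

4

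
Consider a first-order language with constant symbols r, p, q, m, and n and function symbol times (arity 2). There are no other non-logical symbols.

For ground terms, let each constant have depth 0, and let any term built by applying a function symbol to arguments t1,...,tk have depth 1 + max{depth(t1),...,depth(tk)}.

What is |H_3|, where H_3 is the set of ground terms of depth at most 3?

Count level by level. With function symbols times/2, the terms of depth ≤ k are the 5 constants together with each function applied to depth-≤(k−1) tuples, so N_k = 5 + N_{k-1}^2.
N_0 = 5
N_1 = 5 + 5^2 = 30
N_2 = 5 + 30^2 = 905
N_3 = 5 + 905^2 = 819030

819030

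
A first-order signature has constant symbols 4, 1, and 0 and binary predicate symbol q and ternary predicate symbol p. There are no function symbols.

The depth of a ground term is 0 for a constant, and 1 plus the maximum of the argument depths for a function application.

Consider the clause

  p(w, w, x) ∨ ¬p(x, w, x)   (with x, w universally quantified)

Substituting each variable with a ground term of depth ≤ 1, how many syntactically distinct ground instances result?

Ground terms of depth ≤ 1:
  With no function symbols every ground term is a constant, so there are exactly 3 ground terms at every depth bound.
  N_0 = 3
  N_1 = 3
  Explicitly: 4, 1, 0.
So there are 3 ground terms available for substitution.
The clause has 2 distinct variables (x, w), each appearing in the body. In the free term algebra distinct substitutions yield syntactically distinct ground instances.
Number of ground instances = 3^2 = 9.

9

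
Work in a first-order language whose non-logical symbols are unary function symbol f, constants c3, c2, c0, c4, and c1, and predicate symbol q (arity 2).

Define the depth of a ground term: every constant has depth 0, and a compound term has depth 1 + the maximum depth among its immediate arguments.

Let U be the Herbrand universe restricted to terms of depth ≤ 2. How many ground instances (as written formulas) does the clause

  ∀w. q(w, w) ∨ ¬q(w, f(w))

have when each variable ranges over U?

15

Ground terms of depth ≤ 2:
  Let N_k = |{terms of depth ≤ k}|. Then N_0 = 5 and N_k = 5 + N_{k-1} for k ≥ 1 (one summand per function symbol, arity giving the exponent).
  N_0 = 5
  N_1 = 5 + 5 = 10
  N_2 = 5 + 10 = 15
So there are 15 ground terms available for substitution.
The clause has 1 distinct variable (w), which appears in the body. In the free term algebra distinct substitutions yield syntactically distinct ground instances.
Number of ground instances = 15.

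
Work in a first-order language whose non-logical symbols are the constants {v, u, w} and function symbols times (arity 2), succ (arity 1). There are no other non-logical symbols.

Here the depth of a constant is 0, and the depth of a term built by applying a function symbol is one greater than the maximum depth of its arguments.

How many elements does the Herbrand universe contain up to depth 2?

Count level by level. With function symbols times/2, succ/1, the terms of depth ≤ k are the 3 constants together with each function applied to depth-≤(k−1) tuples, so N_k = 3 + N_{k-1}^2 + N_{k-1}.
N_0 = 3
N_1 = 3 + 3^2 + 3 = 15
N_2 = 3 + 15^2 + 15 = 243

243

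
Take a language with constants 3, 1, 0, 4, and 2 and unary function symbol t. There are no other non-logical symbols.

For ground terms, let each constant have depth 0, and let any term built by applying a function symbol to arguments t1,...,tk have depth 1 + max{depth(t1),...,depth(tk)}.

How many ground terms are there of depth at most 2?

Count level by level. With function symbols t/1, the terms of depth ≤ k are the 5 constants together with each function applied to depth-≤(k−1) tuples, so N_k = 5 + N_{k-1}.
N_0 = 5
N_1 = 5 + 5 = 10
N_2 = 5 + 10 = 15

15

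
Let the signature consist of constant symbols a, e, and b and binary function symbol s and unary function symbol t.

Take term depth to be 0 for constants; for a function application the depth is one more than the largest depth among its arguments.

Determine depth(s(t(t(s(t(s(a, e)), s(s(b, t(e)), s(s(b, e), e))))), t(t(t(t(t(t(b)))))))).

7

depth(s(a, e)) = 1 + max(0, 0) = 1
depth(t(s(a, e))) = 1 + depth(s(a, e)) = 1 + 1 = 2
depth(t(e)) = 1 + depth(e) = 1 + 0 = 1
depth(s(b, t(e))) = 1 + max(0, 1) = 2
depth(s(b, e)) = 1 + max(0, 0) = 1
depth(s(s(b, e), e)) = 1 + max(1, 0) = 2
depth(s(s(b, t(e)), s(s(b, e), e))) = 1 + max(2, 2) = 3
depth(s(t(s(a, e)), s(s(b, t(e)), s(s(b, e), e)))) = 1 + max(2, 3) = 4
depth(t(s(t(s(a, e)), s(s(b, t(e)), s(s(b, e), e))))) = 1 + depth(s(t(s(a, e)), s(s(b, t(e)), s(s(b, e), e)))) = 1 + 4 = 5
depth(t(t(s(t(s(a, e)), s(s(b, t(e)), s(s(b, e), e)))))) = 1 + depth(t(s(t(s(a, e)), s(s(b, t(e)), s(s(b, e), e))))) = 1 + 5 = 6
depth(t(b)) = 1 + depth(b) = 1 + 0 = 1
depth(t(t(b))) = 1 + depth(t(b)) = 1 + 1 = 2
depth(t(t(t(b)))) = 1 + depth(t(t(b))) = 1 + 2 = 3
depth(t(t(t(t(b))))) = 1 + depth(t(t(t(b)))) = 1 + 3 = 4
depth(t(t(t(t(t(b)))))) = 1 + depth(t(t(t(t(b))))) = 1 + 4 = 5
depth(t(t(t(t(t(t(b))))))) = 1 + depth(t(t(t(t(t(b)))))) = 1 + 5 = 6
depth(s(t(t(s(t(s(a, e)), s(s(b, t(e)), s(s(b, e), e))))), t(t(t(t(t(t(b)))))))) = 1 + max(6, 6) = 7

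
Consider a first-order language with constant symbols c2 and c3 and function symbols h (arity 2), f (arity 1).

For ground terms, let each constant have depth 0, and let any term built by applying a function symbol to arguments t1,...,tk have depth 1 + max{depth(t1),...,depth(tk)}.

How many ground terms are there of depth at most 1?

8

Let N_k count ground terms of depth at most k. Each non-constant term of depth ≤ k is some function symbol applied to depth-≤(k−1) arguments, giving N_k = 2 + N_{k-1}^2 + N_{k-1}.
N_0 = 2
N_1 = 2 + 2^2 + 2 = 8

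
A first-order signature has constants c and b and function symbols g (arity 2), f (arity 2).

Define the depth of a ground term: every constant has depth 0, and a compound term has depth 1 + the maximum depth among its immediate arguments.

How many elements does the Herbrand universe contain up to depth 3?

If N_k denotes the number of depth-≤k ground terms, the 2 constants give N_0 = 2, and each function symbol of arity r contributes N_{k-1}^r new terms at level k: N_k = 2 + N_{k-1}^2 + N_{k-1}^2.
N_0 = 2
N_1 = 2 + 2^2 + 2^2 = 10
N_2 = 2 + 10^2 + 10^2 = 202
N_3 = 2 + 202^2 + 202^2 = 81610

81610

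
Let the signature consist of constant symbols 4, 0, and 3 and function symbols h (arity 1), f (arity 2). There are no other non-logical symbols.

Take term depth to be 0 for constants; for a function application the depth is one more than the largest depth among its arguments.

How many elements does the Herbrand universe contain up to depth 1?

Count level by level. With function symbols h/1, f/2, the terms of depth ≤ k are the 3 constants together with each function applied to depth-≤(k−1) tuples, so N_k = 3 + N_{k-1} + N_{k-1}^2.
N_0 = 3
N_1 = 3 + 3 + 3^2 = 15

15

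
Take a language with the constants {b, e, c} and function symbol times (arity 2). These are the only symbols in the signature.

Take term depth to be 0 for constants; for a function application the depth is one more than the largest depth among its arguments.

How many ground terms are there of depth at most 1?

12

Let N_k = |{terms of depth ≤ k}|. Then N_0 = 3 and N_k = 3 + N_{k-1}^2 for k ≥ 1 (one summand per function symbol, arity giving the exponent).
N_0 = 3
N_1 = 3 + 3^2 = 12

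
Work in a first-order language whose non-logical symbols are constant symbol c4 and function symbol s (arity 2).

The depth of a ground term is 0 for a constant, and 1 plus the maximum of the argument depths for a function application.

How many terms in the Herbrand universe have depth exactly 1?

Let N_k = |{terms of depth ≤ k}|. Then N_0 = 1 and N_k = 1 + N_{k-1}^2 for k ≥ 1 (one summand per function symbol, arity giving the exponent).
N_0 = 1
N_1 = 1 + 1^2 = 2
Terms of depth exactly 1: N_1 − N_0 = 2 − 1 = 1.

1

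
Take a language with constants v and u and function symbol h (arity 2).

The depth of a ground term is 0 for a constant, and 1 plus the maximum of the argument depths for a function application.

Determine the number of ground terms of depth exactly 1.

If N_k denotes the number of depth-≤k ground terms, the 2 constants give N_0 = 2, and each function symbol of arity r contributes N_{k-1}^r new terms at level k: N_k = 2 + N_{k-1}^2.
N_0 = 2
N_1 = 2 + 2^2 = 6
Terms of depth exactly 1: N_1 − N_0 = 6 − 2 = 4.

4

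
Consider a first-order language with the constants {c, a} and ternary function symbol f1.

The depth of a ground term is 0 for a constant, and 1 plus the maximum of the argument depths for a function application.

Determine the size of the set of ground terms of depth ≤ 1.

10

If N_k denotes the number of depth-≤k ground terms, the 2 constants give N_0 = 2, and each function symbol of arity r contributes N_{k-1}^r new terms at level k: N_k = 2 + N_{k-1}^3.
N_0 = 2
N_1 = 2 + 2^3 = 10
Explicitly: c, a, f1(c, c, c), f1(c, c, a), f1(c, a, c), f1(c, a, a), f1(a, c, c), f1(a, c, a), f1(a, a, c), f1(a, a, a).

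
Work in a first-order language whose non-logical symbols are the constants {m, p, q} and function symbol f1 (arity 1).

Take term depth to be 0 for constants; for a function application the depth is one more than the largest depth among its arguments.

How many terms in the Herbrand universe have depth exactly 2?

Let N_k = |{terms of depth ≤ k}|. Then N_0 = 3 and N_k = 3 + N_{k-1} for k ≥ 1 (one summand per function symbol, arity giving the exponent).
N_0 = 3
N_1 = 3 + 3 = 6
N_2 = 3 + 6 = 9
Terms of depth exactly 2: N_2 − N_1 = 9 − 6 = 3.

3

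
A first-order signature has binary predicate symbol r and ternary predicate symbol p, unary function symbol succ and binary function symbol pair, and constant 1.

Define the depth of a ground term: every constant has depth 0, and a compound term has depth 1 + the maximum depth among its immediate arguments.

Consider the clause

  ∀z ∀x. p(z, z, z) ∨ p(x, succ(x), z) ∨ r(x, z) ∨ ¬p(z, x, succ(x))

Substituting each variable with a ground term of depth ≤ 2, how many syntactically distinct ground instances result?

Ground terms of depth ≤ 2:
  Let N_k count ground terms of depth at most k. Each non-constant term of depth ≤ k is some function symbol applied to depth-≤(k−1) arguments, giving N_k = 1 + N_{k-1} + N_{k-1}^2.
  N_0 = 1
  N_1 = 1 + 1 + 1^2 = 3
  N_2 = 1 + 3 + 3^2 = 13
So there are 13 ground terms available for substitution.
The body mentions every one of the 2 quantified variables; since ground terms form a free algebra, no two substitutions collapse to the same formula.
Number of ground instances = 13^2 = 169.

169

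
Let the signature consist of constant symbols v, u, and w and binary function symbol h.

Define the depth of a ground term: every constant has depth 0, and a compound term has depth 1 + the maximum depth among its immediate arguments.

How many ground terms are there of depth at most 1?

Count level by level. With function symbols h/2, the terms of depth ≤ k are the 3 constants together with each function applied to depth-≤(k−1) tuples, so N_k = 3 + N_{k-1}^2.
N_0 = 3
N_1 = 3 + 3^2 = 12
Explicitly: v, u, w, h(v, v), h(v, u), h(v, w), h(u, v), h(u, u), h(u, w), h(w, v), h(w, u), h(w, w).

12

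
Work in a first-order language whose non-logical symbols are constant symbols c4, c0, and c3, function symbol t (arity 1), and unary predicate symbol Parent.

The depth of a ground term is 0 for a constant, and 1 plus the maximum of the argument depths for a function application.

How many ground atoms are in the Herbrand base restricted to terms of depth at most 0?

First count ground terms of depth ≤ 0.
Let N_k count ground terms of depth at most k. Each non-constant term of depth ≤ k is some function symbol applied to depth-≤(k−1) arguments, giving N_k = 3 + N_{k-1}.
N_0 = 3
Explicitly: c4, c0, c3.
So |H| = 3.
Each predicate of arity r yields |H|^r ground atoms (one per choice of an r-tuple from H):
  Parent: 3
Total ground atoms: 3.

3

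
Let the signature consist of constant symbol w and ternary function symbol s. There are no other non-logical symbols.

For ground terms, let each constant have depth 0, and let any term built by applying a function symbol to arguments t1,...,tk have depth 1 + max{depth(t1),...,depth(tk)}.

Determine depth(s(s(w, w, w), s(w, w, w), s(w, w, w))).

2

depth(s(w, w, w)) = 1 + max(0, 0, 0) = 1
depth(s(s(w, w, w), s(w, w, w), s(w, w, w))) = 1 + max(1, 1, 1) = 2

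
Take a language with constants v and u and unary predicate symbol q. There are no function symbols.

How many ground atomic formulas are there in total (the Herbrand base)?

With no function symbols, the Herbrand universe is just the 2 constants.
Ground atoms per predicate: q: 2.
Herbrand base size = 2 = 2.

2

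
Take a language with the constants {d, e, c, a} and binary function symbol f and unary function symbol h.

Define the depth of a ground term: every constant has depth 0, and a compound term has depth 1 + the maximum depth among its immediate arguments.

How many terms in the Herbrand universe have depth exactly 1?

If N_k denotes the number of depth-≤k ground terms, the 4 constants give N_0 = 4, and each function symbol of arity r contributes N_{k-1}^r new terms at level k: N_k = 4 + N_{k-1}^2 + N_{k-1}.
N_0 = 4
N_1 = 4 + 4^2 + 4 = 24
Terms of depth exactly 1: N_1 − N_0 = 24 − 4 = 20.

20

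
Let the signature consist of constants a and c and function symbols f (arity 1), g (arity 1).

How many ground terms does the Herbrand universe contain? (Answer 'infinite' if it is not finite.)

The signature has at least one function symbol (f, arity 1) and at least one constant (a).
Iterating f gives infinitely many distinct ground terms: a, f(a), f(f(a)), ...
So the Herbrand universe is infinite.

infinite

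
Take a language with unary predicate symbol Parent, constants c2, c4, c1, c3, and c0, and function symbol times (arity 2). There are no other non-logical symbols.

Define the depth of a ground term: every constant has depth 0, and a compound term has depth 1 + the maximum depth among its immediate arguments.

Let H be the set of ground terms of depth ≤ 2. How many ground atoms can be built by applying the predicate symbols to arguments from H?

First count ground terms of depth ≤ 2.
If N_k denotes the number of depth-≤k ground terms, the 5 constants give N_0 = 5, and each function symbol of arity r contributes N_{k-1}^r new terms at level k: N_k = 5 + N_{k-1}^2.
N_0 = 5
N_1 = 5 + 5^2 = 30
N_2 = 5 + 30^2 = 905
So |H| = 905.
For each predicate symbol, the number of ground atoms is |H| raised to its arity; summing:
  Parent: 905
Total ground atoms: 905.

905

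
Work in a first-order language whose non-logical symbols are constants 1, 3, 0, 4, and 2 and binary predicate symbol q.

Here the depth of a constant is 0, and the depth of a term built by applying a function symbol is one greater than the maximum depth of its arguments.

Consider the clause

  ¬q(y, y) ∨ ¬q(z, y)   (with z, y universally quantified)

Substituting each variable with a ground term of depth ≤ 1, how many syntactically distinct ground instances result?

25

Ground terms of depth ≤ 1:
  With no function symbols every ground term is a constant, so there are exactly 5 ground terms at every depth bound.
  N_0 = 5
  N_1 = 5
So there are 5 ground terms available for substitution.
Each of z, y ranges independently over the available ground terms, and distinct assignments produce distinct instances.
Number of ground instances = 5^2 = 25.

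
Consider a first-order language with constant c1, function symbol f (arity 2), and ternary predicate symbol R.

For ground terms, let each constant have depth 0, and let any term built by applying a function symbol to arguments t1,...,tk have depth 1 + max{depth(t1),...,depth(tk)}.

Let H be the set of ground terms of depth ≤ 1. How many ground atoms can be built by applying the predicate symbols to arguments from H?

First count ground terms of depth ≤ 1.
Write N_k for the number of ground terms of depth ≤ k. A term of depth ≤ k is either a constant or a function symbol applied to arguments of depth ≤ k−1, so N_k = 1 + N_{k-1}^2.
N_0 = 1
N_1 = 1 + 1^2 = 2
Explicitly: c1, f(c1, c1).
So |H| = 2.
A ground atom is a predicate applied to a tuple of terms from H, so the count is the sum over predicates of |H|^arity:
  R: 2^3 = 8
Total ground atoms: 8.

8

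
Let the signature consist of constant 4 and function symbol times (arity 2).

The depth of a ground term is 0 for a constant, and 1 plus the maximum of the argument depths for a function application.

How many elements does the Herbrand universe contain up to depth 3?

If N_k denotes the number of depth-≤k ground terms, the 1 constant gives N_0 = 1, and each function symbol of arity r contributes N_{k-1}^r new terms at level k: N_k = 1 + N_{k-1}^2.
N_0 = 1
N_1 = 1 + 1^2 = 2
N_2 = 1 + 2^2 = 5
N_3 = 1 + 5^2 = 26

26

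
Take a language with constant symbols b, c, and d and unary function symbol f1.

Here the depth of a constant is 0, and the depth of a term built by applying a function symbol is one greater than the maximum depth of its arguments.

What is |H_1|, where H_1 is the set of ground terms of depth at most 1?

Let N_k = |{terms of depth ≤ k}|. Then N_0 = 3 and N_k = 3 + N_{k-1} for k ≥ 1 (one summand per function symbol, arity giving the exponent).
N_0 = 3
N_1 = 3 + 3 = 6
Explicitly: b, c, d, f1(b), f1(c), f1(d).

6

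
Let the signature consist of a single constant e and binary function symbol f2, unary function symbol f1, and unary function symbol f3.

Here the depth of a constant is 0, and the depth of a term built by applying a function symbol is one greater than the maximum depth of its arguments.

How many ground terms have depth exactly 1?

Write N_k for the number of ground terms of depth ≤ k. A term of depth ≤ k is either a constant or a function symbol applied to arguments of depth ≤ k−1, so N_k = 1 + N_{k-1}^2 + N_{k-1} + N_{k-1}.
N_0 = 1
N_1 = 1 + 1^2 + 1 + 1 = 4
Terms of depth exactly 1: N_1 − N_0 = 4 − 1 = 3.

3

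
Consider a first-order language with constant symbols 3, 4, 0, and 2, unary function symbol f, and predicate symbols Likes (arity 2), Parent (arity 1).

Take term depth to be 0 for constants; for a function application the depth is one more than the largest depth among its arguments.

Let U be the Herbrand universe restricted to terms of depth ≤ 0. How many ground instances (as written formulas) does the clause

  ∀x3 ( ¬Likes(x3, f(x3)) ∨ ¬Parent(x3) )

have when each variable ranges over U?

Ground terms of depth ≤ 0:
  If N_k denotes the number of depth-≤k ground terms, the 4 constants give N_0 = 4, and each function symbol of arity r contributes N_{k-1}^r new terms at level k: N_k = 4 + N_{k-1}.
  N_0 = 4
  Explicitly: 3, 4, 0, 2.
So there are 4 ground terms available for substitution.
The body mentions the single quantified variable x3; since ground terms form a free algebra, no two substitutions collapse to the same formula.
Number of ground instances = 4.

4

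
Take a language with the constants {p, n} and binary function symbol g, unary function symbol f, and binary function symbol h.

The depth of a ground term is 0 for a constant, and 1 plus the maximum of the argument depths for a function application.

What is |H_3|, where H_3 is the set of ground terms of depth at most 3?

Let N_k count ground terms of depth at most k. Each non-constant term of depth ≤ k is some function symbol applied to depth-≤(k−1) arguments, giving N_k = 2 + N_{k-1}^2 + N_{k-1} + N_{k-1}^2.
N_0 = 2
N_1 = 2 + 2^2 + 2 + 2^2 = 12
N_2 = 2 + 12^2 + 12 + 12^2 = 302
N_3 = 2 + 302^2 + 302 + 302^2 = 182712

182712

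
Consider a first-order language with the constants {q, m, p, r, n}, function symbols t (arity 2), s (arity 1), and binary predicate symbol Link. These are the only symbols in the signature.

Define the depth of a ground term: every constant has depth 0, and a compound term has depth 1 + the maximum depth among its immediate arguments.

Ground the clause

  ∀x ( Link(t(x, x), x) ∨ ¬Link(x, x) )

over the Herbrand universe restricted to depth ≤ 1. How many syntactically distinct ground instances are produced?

35

Ground terms of depth ≤ 1:
  Count level by level. With function symbols t/2, s/1, the terms of depth ≤ k are the 5 constants together with each function applied to depth-≤(k−1) tuples, so N_k = 5 + N_{k-1}^2 + N_{k-1}.
  N_0 = 5
  N_1 = 5 + 5^2 + 5 = 35
So there are 35 ground terms available for substitution.
There is 1 variable to instantiate (x),  occurring in at least one literal, so different choices give different ground instances.
Number of ground instances = 35.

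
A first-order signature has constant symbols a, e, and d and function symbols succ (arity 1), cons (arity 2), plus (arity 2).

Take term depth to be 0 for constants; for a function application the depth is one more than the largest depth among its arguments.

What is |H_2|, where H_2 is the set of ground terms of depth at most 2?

Let N_k = |{terms of depth ≤ k}|. Then N_0 = 3 and N_k = 3 + N_{k-1} + N_{k-1}^2 + N_{k-1}^2 for k ≥ 1 (one summand per function symbol, arity giving the exponent).
N_0 = 3
N_1 = 3 + 3 + 3^2 + 3^2 = 24
N_2 = 3 + 24 + 24^2 + 24^2 = 1179

1179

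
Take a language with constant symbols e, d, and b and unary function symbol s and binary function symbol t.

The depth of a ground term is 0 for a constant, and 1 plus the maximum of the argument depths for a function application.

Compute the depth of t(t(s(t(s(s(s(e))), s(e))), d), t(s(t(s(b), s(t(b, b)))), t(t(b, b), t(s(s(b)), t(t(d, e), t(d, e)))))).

depth(s(e)) = 1 + depth(e) = 1 + 0 = 1
depth(s(s(e))) = 1 + depth(s(e)) = 1 + 1 = 2
depth(s(s(s(e)))) = 1 + depth(s(s(e))) = 1 + 2 = 3
depth(t(s(s(s(e))), s(e))) = 1 + max(3, 1) = 4
depth(s(t(s(s(s(e))), s(e)))) = 1 + depth(t(s(s(s(e))), s(e))) = 1 + 4 = 5
depth(t(s(t(s(s(s(e))), s(e))), d)) = 1 + max(5, 0) = 6
depth(s(b)) = 1 + depth(b) = 1 + 0 = 1
depth(t(b, b)) = 1 + max(0, 0) = 1
depth(s(t(b, b))) = 1 + depth(t(b, b)) = 1 + 1 = 2
depth(t(s(b), s(t(b, b)))) = 1 + max(1, 2) = 3
depth(s(t(s(b), s(t(b, b))))) = 1 + depth(t(s(b), s(t(b, b)))) = 1 + 3 = 4
depth(s(s(b))) = 1 + depth(s(b)) = 1 + 1 = 2
depth(t(d, e)) = 1 + max(0, 0) = 1
depth(t(t(d, e), t(d, e))) = 1 + max(1, 1) = 2
depth(t(s(s(b)), t(t(d, e), t(d, e)))) = 1 + max(2, 2) = 3
depth(t(t(b, b), t(s(s(b)), t(t(d, e), t(d, e))))) = 1 + max(1, 3) = 4
depth(t(s(t(s(b), s(t(b, b)))), t(t(b, b), t(s(s(b)), t(t(d, e), t(d, e)))))) = 1 + max(4, 4) = 5
depth(t(t(s(t(s(s(s(e))), s(e))), d), t(s(t(s(b), s(t(b, b)))), t(t(b, b), t(s(s(b)), t(t(d, e), t(d, e))))))) = 1 + max(6, 5) = 7

7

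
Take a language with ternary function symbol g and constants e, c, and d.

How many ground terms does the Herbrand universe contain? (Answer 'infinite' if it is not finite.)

infinite

The signature has at least one function symbol (g, arity 3) and at least one constant (e).
Iterating g gives infinitely many distinct ground terms: e, g(e, e, e), g(g(e, e, e), g(e, e, e), g(e, e, e)), ...
So the Herbrand universe is infinite.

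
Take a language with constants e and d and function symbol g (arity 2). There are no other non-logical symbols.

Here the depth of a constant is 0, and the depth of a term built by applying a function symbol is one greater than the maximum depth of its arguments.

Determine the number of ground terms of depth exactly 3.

Let N_k count ground terms of depth at most k. Each non-constant term of depth ≤ k is some function symbol applied to depth-≤(k−1) arguments, giving N_k = 2 + N_{k-1}^2.
N_0 = 2
N_1 = 2 + 2^2 = 6
N_2 = 2 + 6^2 = 38
N_3 = 2 + 38^2 = 1446
Terms of depth exactly 3: N_3 − N_2 = 1446 − 38 = 1408.

1408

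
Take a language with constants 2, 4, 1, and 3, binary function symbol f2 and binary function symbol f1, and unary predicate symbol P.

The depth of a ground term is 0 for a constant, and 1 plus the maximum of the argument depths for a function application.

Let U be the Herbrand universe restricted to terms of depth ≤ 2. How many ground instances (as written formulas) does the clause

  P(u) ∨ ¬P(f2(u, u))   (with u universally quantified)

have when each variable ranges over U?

Ground terms of depth ≤ 2:
  Count level by level. With function symbols f2/2, f1/2, the terms of depth ≤ k are the 4 constants together with each function applied to depth-≤(k−1) tuples, so N_k = 4 + N_{k-1}^2 + N_{k-1}^2.
  N_0 = 4
  N_1 = 4 + 4^2 + 4^2 = 36
  N_2 = 4 + 36^2 + 36^2 = 2596
So there are 2596 ground terms available for substitution.
The clause has 1 distinct variable (u), which appears in the body. In the free term algebra distinct substitutions yield syntactically distinct ground instances.
Number of ground instances = 2596.

2596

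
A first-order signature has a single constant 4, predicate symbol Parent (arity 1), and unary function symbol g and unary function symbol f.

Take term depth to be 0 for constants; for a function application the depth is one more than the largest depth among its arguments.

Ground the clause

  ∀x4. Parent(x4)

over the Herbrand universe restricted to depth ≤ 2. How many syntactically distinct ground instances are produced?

Ground terms of depth ≤ 2:
  Let N_k count ground terms of depth at most k. Each non-constant term of depth ≤ k is some function symbol applied to depth-≤(k−1) arguments, giving N_k = 1 + N_{k-1} + N_{k-1}.
  N_0 = 1
  N_1 = 1 + 1 + 1 = 3
  N_2 = 1 + 3 + 3 = 7
  Explicitly: 4, g(4), g(g(4)), g(f(4)), f(4), f(g(4)), f(f(4)).
So there are 7 ground terms available for substitution.
The clause has 1 distinct variable (x4), which appears in the body. In the free term algebra distinct substitutions yield syntactically distinct ground instances.
Number of ground instances = 7.

7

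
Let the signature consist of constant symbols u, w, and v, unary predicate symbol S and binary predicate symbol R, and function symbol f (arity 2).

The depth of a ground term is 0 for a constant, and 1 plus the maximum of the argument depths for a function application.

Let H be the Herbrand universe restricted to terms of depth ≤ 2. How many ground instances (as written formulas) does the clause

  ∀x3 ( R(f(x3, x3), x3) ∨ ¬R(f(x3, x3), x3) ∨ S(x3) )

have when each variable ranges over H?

Ground terms of depth ≤ 2:
  Count level by level. With function symbols f/2, the terms of depth ≤ k are the 3 constants together with each function applied to depth-≤(k−1) tuples, so N_k = 3 + N_{k-1}^2.
  N_0 = 3
  N_1 = 3 + 3^2 = 12
  N_2 = 3 + 12^2 = 147
So there are 147 ground terms available for substitution.
The clause has 1 distinct variable (x3), which appears in the body. In the free term algebra distinct substitutions yield syntactically distinct ground instances.
Number of ground instances = 147.

147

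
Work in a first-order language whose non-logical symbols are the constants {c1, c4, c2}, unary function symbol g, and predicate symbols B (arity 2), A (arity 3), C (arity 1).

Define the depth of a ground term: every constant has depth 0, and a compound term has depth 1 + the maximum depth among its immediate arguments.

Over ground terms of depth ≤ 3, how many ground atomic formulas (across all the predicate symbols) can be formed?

First count ground terms of depth ≤ 3.
Let N_k = |{terms of depth ≤ k}|. Then N_0 = 3 and N_k = 3 + N_{k-1} for k ≥ 1 (one summand per function symbol, arity giving the exponent).
N_0 = 3
N_1 = 3 + 3 = 6
N_2 = 3 + 6 = 9
N_3 = 3 + 9 = 12
Explicitly: c1, c4, c2, g(c1), g(c4), g(c2), g(g(c1)), g(g(c4)), g(g(c2)), g(g(g(c1))), g(g(g(c4))), g(g(g(c2))).
So |H| = 12.
For each predicate symbol, the number of ground atoms is |H| raised to its arity; summing:
  B: 12^2 = 144;  A: 12^3 = 1728;  C: 12
Total ground atoms: 144 + 1728 + 12 = 1884.

1884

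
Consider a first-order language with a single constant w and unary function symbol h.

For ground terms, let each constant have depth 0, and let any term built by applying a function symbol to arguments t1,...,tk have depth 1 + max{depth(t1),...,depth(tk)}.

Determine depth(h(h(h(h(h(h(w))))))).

depth(h(w)) = 1 + depth(w) = 1 + 0 = 1
depth(h(h(w))) = 1 + depth(h(w)) = 1 + 1 = 2
depth(h(h(h(w)))) = 1 + depth(h(h(w))) = 1 + 2 = 3
depth(h(h(h(h(w))))) = 1 + depth(h(h(h(w)))) = 1 + 3 = 4
depth(h(h(h(h(h(w)))))) = 1 + depth(h(h(h(h(w))))) = 1 + 4 = 5
depth(h(h(h(h(h(h(w))))))) = 1 + depth(h(h(h(h(h(w)))))) = 1 + 5 = 6

6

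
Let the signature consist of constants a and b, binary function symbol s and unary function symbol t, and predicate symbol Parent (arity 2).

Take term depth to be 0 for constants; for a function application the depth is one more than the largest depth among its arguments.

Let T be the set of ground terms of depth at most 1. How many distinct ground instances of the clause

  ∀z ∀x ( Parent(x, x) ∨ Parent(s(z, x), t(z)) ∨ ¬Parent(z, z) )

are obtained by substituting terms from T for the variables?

Ground terms of depth ≤ 1:
  If N_k denotes the number of depth-≤k ground terms, the 2 constants give N_0 = 2, and each function symbol of arity r contributes N_{k-1}^r new terms at level k: N_k = 2 + N_{k-1}^2 + N_{k-1}.
  N_0 = 2
  N_1 = 2 + 2^2 + 2 = 8
  Explicitly: a, b, s(a, a), s(a, b), s(b, a), s(b, b), t(a), t(b).
So there are 8 ground terms available for substitution.
There are 2 variables to instantiate (z, x), each occurring in at least one literal, so different choices give different ground instances.
Number of ground instances = 8^2 = 64.

64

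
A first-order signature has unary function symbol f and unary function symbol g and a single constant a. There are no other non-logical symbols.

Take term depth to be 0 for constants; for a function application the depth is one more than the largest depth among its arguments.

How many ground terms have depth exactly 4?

16

Let N_k = |{terms of depth ≤ k}|. Then N_0 = 1 and N_k = 1 + N_{k-1} + N_{k-1} for k ≥ 1 (one summand per function symbol, arity giving the exponent).
N_0 = 1
N_1 = 1 + 1 + 1 = 3
N_2 = 1 + 3 + 3 = 7
N_3 = 1 + 7 + 7 = 15
N_4 = 1 + 15 + 15 = 31
Terms of depth exactly 4: N_4 − N_3 = 31 − 15 = 16.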